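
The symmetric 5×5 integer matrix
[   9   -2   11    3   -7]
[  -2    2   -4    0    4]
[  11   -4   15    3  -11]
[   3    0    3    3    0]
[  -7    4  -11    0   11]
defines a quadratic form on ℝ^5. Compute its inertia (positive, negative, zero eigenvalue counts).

step 0: pivot 9 → sign +
step 1: pivot 14/9 → sign +
step 2: pivot 12/7 → sign +
step 3: pivot 3/4 → sign +
step 4: row/col 4 already zero → sign 0
signature = (4, 0, 1)

Answer: (4, 0, 1)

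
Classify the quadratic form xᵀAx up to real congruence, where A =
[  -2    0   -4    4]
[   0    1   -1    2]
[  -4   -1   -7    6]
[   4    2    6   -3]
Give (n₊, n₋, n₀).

Answer: (2, 1, 1)

Derivation:
step 0: pivot -2 → sign −
step 1: pivot 1 → sign +
step 2: pivot 1 → sign +
step 3: row/col 3 already zero → sign 0
signature = (2, 1, 1)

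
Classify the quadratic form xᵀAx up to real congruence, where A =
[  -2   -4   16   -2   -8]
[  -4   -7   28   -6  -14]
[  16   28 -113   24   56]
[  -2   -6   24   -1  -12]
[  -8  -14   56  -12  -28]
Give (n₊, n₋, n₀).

step 0: pivot -2 → sign −
step 1: pivot 1 → sign +
step 2: pivot -1 → sign −
step 3: pivot -3 → sign −
step 4: row/col 4 already zero → sign 0
signature = (1, 3, 1)

Answer: (1, 3, 1)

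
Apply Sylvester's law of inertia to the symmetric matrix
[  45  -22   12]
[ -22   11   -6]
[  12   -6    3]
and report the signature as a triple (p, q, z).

step 0: pivot 45 → sign +
step 1: pivot 11/45 → sign +
step 2: pivot -3/11 → sign −
signature = (2, 1, 0)

Answer: (2, 1, 0)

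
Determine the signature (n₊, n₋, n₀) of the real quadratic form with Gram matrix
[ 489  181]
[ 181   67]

Answer: (2, 0, 0)

Derivation:
step 0: pivot 489 → sign +
step 1: pivot 2/489 → sign +
signature = (2, 0, 0)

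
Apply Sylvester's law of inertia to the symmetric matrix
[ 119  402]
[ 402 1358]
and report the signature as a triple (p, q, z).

Answer: (1, 1, 0)

Derivation:
step 0: pivot 119 → sign +
step 1: pivot -2/119 → sign −
signature = (1, 1, 0)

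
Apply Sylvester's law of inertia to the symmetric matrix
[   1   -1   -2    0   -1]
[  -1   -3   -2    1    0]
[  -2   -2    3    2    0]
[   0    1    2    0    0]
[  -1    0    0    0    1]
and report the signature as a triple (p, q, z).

step 0: pivot 1 → sign +
step 1: pivot -4 → sign −
step 2: pivot 3 → sign +
step 3: pivot -1/12 → sign −
step 4: row/col 4 already zero → sign 0
signature = (2, 2, 1)

Answer: (2, 2, 1)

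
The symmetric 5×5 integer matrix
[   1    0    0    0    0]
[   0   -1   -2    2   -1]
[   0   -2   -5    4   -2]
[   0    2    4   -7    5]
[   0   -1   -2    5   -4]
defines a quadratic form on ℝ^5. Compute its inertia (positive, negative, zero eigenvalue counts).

step 0: pivot 1 → sign +
step 1: pivot -1 → sign −
step 2: pivot -1 → sign −
step 3: pivot -3 → sign −
step 4: row/col 4 already zero → sign 0
signature = (1, 3, 1)

Answer: (1, 3, 1)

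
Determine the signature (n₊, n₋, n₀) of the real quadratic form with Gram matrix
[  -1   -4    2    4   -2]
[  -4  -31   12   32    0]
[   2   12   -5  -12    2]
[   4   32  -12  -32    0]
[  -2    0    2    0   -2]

step 0: pivot -1 → sign −
step 1: pivot -15 → sign −
step 2: pivot 1/15 → sign +
step 3: pivot 6 → sign +
step 4: row/col 4 already zero → sign 0
signature = (2, 2, 1)

Answer: (2, 2, 1)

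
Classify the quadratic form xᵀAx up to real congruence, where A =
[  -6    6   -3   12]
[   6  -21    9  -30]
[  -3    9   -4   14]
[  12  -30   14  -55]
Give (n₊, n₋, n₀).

step 0: pivot -6 → sign −
step 1: pivot -15 → sign −
step 2: pivot -1/10 → sign −
step 3: pivot -3 → sign −
signature = (0, 4, 0)

Answer: (0, 4, 0)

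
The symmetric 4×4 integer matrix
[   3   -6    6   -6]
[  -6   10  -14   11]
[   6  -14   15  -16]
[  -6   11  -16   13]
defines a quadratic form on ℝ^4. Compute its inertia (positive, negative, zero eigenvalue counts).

step 0: pivot 3 → sign +
step 1: pivot -2 → sign −
step 2: pivot 5 → sign +
step 3: pivot -3/10 → sign −
signature = (2, 2, 0)

Answer: (2, 2, 0)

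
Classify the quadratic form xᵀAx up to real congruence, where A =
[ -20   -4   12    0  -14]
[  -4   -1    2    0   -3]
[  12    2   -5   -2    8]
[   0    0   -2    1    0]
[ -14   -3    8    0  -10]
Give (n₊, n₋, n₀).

Answer: (1, 3, 1)

Derivation:
step 0: pivot -20 → sign −
step 1: pivot -1/5 → sign −
step 2: pivot 3 → sign +
step 3: pivot -1/3 → sign −
step 4: row/col 4 already zero → sign 0
signature = (1, 3, 1)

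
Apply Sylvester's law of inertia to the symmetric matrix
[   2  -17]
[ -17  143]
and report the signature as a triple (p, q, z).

Answer: (1, 1, 0)

Derivation:
step 0: pivot 2 → sign +
step 1: pivot -3/2 → sign −
signature = (1, 1, 0)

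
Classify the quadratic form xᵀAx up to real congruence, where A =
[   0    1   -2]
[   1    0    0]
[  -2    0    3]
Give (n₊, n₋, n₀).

step 0: pivot 2 → sign +
step 1: pivot -1/2 → sign −
step 2: pivot 3 → sign +
signature = (2, 1, 0)

Answer: (2, 1, 0)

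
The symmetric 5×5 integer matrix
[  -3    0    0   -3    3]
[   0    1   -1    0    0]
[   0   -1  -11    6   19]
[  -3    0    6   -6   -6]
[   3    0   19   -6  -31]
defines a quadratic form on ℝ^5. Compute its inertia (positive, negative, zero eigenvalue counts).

step 0: pivot -3 → sign −
step 1: pivot 1 → sign +
step 2: pivot -12 → sign −
step 3: pivot 25/12 → sign +
step 4: pivot -3/25 → sign −
signature = (2, 3, 0)

Answer: (2, 3, 0)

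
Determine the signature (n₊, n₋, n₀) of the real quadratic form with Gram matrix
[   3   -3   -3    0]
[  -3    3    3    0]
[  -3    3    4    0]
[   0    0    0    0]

Answer: (2, 0, 2)

Derivation:
step 0: pivot 3 → sign +
step 1: pivot 1 → sign +
step 2: row/col 2 already zero → sign 0
step 3: row/col 3 already zero → sign 0
signature = (2, 0, 2)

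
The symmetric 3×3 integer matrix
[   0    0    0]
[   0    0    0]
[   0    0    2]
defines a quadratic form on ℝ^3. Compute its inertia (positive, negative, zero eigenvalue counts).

Answer: (1, 0, 2)

Derivation:
step 0: pivot 2 → sign +
step 1: row/col 1 already zero → sign 0
step 2: row/col 2 already zero → sign 0
signature = (1, 0, 2)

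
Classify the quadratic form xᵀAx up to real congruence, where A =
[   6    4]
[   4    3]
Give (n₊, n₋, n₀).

Answer: (2, 0, 0)

Derivation:
step 0: pivot 6 → sign +
step 1: pivot 1/3 → sign +
signature = (2, 0, 0)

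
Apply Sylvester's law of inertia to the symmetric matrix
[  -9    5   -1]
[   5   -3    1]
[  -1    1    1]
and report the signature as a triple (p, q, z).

step 0: pivot -9 → sign −
step 1: pivot -2/9 → sign −
step 2: pivot 2 → sign +
signature = (1, 2, 0)

Answer: (1, 2, 0)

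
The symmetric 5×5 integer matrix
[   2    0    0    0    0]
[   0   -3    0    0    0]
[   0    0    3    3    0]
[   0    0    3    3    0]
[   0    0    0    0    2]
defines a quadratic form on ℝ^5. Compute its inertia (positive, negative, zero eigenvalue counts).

step 0: pivot 2 → sign +
step 1: pivot -3 → sign −
step 2: pivot 3 → sign +
step 3: pivot 2 → sign +
step 4: row/col 4 already zero → sign 0
signature = (3, 1, 1)

Answer: (3, 1, 1)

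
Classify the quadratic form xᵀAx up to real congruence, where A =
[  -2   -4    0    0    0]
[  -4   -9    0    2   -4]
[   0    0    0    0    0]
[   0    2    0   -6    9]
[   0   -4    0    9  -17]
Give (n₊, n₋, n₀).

Answer: (0, 4, 1)

Derivation:
step 0: pivot -2 → sign −
step 1: pivot -1 → sign −
step 2: pivot -2 → sign −
step 3: pivot -1/2 → sign −
step 4: row/col 4 already zero → sign 0
signature = (0, 4, 1)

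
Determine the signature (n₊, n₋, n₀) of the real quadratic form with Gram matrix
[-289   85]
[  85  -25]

step 0: pivot -289 → sign −
step 1: row/col 1 already zero → sign 0
signature = (0, 1, 1)

Answer: (0, 1, 1)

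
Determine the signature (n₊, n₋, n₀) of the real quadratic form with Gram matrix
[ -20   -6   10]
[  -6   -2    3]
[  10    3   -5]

step 0: pivot -20 → sign −
step 1: pivot -1/5 → sign −
step 2: row/col 2 already zero → sign 0
signature = (0, 2, 1)

Answer: (0, 2, 1)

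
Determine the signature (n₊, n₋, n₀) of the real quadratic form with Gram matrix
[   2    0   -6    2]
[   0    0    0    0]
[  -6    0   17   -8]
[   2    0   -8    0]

step 0: pivot 2 → sign +
step 1: pivot -1 → sign −
step 2: pivot 2 → sign +
step 3: row/col 3 already zero → sign 0
signature = (2, 1, 1)

Answer: (2, 1, 1)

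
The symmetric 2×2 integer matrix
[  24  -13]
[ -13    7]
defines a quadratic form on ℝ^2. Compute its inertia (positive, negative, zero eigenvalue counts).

step 0: pivot 24 → sign +
step 1: pivot -1/24 → sign −
signature = (1, 1, 0)

Answer: (1, 1, 0)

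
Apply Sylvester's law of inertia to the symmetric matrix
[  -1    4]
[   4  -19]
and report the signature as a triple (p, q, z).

step 0: pivot -1 → sign −
step 1: pivot -3 → sign −
signature = (0, 2, 0)

Answer: (0, 2, 0)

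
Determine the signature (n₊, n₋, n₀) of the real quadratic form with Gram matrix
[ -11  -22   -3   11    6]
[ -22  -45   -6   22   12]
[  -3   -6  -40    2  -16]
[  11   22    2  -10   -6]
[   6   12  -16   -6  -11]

Answer: (2, 3, 0)

Derivation:
step 0: pivot -11 → sign −
step 1: pivot -1 → sign −
step 2: pivot -431/11 → sign −
step 3: pivot 442/431 → sign +
step 4: pivot 3/221 → sign +
signature = (2, 3, 0)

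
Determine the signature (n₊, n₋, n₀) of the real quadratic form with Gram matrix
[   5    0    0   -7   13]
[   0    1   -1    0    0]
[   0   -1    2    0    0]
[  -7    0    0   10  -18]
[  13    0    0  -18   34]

Answer: (4, 0, 1)

Derivation:
step 0: pivot 5 → sign +
step 1: pivot 1 → sign +
step 2: pivot 1 → sign +
step 3: pivot 1/5 → sign +
step 4: row/col 4 already zero → sign 0
signature = (4, 0, 1)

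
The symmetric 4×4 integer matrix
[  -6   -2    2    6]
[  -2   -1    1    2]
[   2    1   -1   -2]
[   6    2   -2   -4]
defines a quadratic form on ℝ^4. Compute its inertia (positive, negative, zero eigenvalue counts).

step 0: pivot -6 → sign −
step 1: pivot -1/3 → sign −
step 2: pivot 2 → sign +
step 3: row/col 3 already zero → sign 0
signature = (1, 2, 1)

Answer: (1, 2, 1)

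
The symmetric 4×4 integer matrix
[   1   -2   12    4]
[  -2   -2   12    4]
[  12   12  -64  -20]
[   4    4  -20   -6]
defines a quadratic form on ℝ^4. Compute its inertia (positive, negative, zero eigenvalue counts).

Answer: (2, 1, 1)

Derivation:
step 0: pivot 1 → sign +
step 1: pivot -6 → sign −
step 2: pivot 8 → sign +
step 3: row/col 3 already zero → sign 0
signature = (2, 1, 1)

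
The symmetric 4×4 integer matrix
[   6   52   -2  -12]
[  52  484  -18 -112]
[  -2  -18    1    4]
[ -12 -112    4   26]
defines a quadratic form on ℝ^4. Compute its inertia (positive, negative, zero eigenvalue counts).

step 0: pivot 6 → sign +
step 1: pivot 100/3 → sign +
step 2: pivot 8/25 → sign +
step 3: row/col 3 already zero → sign 0
signature = (3, 0, 1)

Answer: (3, 0, 1)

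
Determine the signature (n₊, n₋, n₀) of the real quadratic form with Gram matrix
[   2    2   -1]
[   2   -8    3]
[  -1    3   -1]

step 0: pivot 2 → sign +
step 1: pivot -10 → sign −
step 2: pivot 1/10 → sign +
signature = (2, 1, 0)

Answer: (2, 1, 0)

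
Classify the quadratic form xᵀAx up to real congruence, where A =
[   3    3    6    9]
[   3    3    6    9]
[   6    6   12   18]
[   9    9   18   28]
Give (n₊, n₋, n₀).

Answer: (2, 0, 2)

Derivation:
step 0: pivot 3 → sign +
step 1: pivot 1 → sign +
step 2: row/col 2 already zero → sign 0
step 3: row/col 3 already zero → sign 0
signature = (2, 0, 2)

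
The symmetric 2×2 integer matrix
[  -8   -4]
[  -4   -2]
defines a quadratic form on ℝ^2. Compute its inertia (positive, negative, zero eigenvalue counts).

Answer: (0, 1, 1)

Derivation:
step 0: pivot -8 → sign −
step 1: row/col 1 already zero → sign 0
signature = (0, 1, 1)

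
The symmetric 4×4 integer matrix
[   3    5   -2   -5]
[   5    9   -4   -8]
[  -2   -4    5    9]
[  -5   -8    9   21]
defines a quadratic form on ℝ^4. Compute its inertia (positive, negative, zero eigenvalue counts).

Answer: (4, 0, 0)

Derivation:
step 0: pivot 3 → sign +
step 1: pivot 2/3 → sign +
step 2: pivot 3 → sign +
step 3: pivot 1/2 → sign +
signature = (4, 0, 0)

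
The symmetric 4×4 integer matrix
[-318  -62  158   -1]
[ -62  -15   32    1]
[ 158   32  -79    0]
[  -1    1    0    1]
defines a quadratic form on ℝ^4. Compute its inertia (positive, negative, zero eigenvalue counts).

step 0: pivot -318 → sign −
step 1: pivot -463/159 → sign −
step 2: pivot -3/463 → sign −
step 3: pivot 3/2 → sign +
signature = (1, 3, 0)

Answer: (1, 3, 0)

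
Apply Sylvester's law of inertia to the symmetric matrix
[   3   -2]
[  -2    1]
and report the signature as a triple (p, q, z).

Answer: (1, 1, 0)

Derivation:
step 0: pivot 3 → sign +
step 1: pivot -1/3 → sign −
signature = (1, 1, 0)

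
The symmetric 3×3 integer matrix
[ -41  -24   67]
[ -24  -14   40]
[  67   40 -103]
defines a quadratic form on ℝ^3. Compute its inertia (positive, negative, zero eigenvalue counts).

Answer: (1, 2, 0)

Derivation:
step 0: pivot -41 → sign −
step 1: pivot 2/41 → sign +
step 2: pivot -6 → sign −
signature = (1, 2, 0)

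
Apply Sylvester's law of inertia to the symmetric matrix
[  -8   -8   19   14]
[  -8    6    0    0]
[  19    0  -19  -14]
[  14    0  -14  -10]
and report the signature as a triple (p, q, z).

Answer: (3, 1, 0)

Derivation:
step 0: pivot -8 → sign −
step 1: pivot 14 → sign +
step 2: pivot 19/56 → sign +
step 3: pivot 6/19 → sign +
signature = (3, 1, 0)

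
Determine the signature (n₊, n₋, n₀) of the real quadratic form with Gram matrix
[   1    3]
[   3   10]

step 0: pivot 1 → sign +
step 1: pivot 1 → sign +
signature = (2, 0, 0)

Answer: (2, 0, 0)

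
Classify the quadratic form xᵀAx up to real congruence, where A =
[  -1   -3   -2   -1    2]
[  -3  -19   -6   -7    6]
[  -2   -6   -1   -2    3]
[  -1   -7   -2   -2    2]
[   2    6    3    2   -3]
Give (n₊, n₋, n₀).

Answer: (3, 2, 0)

Derivation:
step 0: pivot -1 → sign −
step 1: pivot -10 → sign −
step 2: pivot 3 → sign +
step 3: pivot 3/5 → sign +
step 4: pivot 2/3 → sign +
signature = (3, 2, 0)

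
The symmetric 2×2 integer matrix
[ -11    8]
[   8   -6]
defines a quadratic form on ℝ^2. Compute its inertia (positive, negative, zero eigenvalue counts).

Answer: (0, 2, 0)

Derivation:
step 0: pivot -11 → sign −
step 1: pivot -2/11 → sign −
signature = (0, 2, 0)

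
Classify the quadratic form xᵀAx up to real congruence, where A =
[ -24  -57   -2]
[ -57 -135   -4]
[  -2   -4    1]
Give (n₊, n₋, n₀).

step 0: pivot -24 → sign −
step 1: pivot 3/8 → sign +
step 2: pivot -1/3 → sign −
signature = (1, 2, 0)

Answer: (1, 2, 0)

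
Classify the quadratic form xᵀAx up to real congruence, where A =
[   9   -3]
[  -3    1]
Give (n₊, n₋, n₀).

Answer: (1, 0, 1)

Derivation:
step 0: pivot 9 → sign +
step 1: row/col 1 already zero → sign 0
signature = (1, 0, 1)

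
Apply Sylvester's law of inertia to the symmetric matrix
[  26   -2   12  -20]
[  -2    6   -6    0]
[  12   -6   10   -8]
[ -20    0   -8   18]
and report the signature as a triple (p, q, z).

Answer: (4, 0, 0)

Derivation:
step 0: pivot 26 → sign +
step 1: pivot 76/13 → sign +
step 2: pivot 1/19 → sign +
step 3: pivot 2 → sign +
signature = (4, 0, 0)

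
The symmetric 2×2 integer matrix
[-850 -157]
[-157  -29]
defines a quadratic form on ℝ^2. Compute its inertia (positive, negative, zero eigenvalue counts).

step 0: pivot -850 → sign −
step 1: pivot -1/850 → sign −
signature = (0, 2, 0)

Answer: (0, 2, 0)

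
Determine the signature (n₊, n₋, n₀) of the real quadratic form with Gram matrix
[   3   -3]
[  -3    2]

Answer: (1, 1, 0)

Derivation:
step 0: pivot 3 → sign +
step 1: pivot -1 → sign −
signature = (1, 1, 0)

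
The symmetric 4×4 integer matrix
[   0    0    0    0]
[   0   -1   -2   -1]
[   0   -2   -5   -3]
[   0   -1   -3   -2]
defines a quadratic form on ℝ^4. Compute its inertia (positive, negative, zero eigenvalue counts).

Answer: (0, 2, 2)

Derivation:
step 0: pivot -1 → sign −
step 1: pivot -1 → sign −
step 2: row/col 2 already zero → sign 0
step 3: row/col 3 already zero → sign 0
signature = (0, 2, 2)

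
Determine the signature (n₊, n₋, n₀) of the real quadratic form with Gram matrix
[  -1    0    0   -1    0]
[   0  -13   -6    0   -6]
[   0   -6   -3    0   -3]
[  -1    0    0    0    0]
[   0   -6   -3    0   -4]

Answer: (1, 4, 0)

Derivation:
step 0: pivot -1 → sign −
step 1: pivot -13 → sign −
step 2: pivot -3/13 → sign −
step 3: pivot 1 → sign +
step 4: pivot -1 → sign −
signature = (1, 4, 0)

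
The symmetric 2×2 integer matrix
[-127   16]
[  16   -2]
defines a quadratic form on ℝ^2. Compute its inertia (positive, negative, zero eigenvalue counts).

Answer: (1, 1, 0)

Derivation:
step 0: pivot -127 → sign −
step 1: pivot 2/127 → sign +
signature = (1, 1, 0)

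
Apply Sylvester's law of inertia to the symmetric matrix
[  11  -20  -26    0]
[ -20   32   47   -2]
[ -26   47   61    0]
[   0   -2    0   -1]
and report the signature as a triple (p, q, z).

step 0: pivot 11 → sign +
step 1: pivot -48/11 → sign −
step 2: pivot -7/16 → sign −
step 3: pivot -1/21 → sign −
signature = (1, 3, 0)

Answer: (1, 3, 0)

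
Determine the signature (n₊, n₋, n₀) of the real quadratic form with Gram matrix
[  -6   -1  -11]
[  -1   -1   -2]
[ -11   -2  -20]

step 0: pivot -6 → sign −
step 1: pivot -5/6 → sign −
step 2: pivot 1/5 → sign +
signature = (1, 2, 0)

Answer: (1, 2, 0)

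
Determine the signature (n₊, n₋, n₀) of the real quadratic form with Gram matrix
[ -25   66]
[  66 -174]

step 0: pivot -25 → sign −
step 1: pivot 6/25 → sign +
signature = (1, 1, 0)

Answer: (1, 1, 0)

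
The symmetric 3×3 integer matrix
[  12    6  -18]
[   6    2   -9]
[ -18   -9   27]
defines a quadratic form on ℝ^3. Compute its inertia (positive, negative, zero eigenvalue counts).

Answer: (1, 1, 1)

Derivation:
step 0: pivot 12 → sign +
step 1: pivot -1 → sign −
step 2: row/col 2 already zero → sign 0
signature = (1, 1, 1)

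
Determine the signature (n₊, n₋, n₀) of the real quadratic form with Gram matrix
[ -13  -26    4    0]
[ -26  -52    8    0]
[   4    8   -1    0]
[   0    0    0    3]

Answer: (2, 1, 1)

Derivation:
step 0: pivot -13 → sign −
step 1: pivot 3/13 → sign +
step 2: pivot 3 → sign +
step 3: row/col 3 already zero → sign 0
signature = (2, 1, 1)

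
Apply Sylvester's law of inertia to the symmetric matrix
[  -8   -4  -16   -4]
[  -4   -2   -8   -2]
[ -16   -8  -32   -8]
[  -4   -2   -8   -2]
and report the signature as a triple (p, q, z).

Answer: (0, 1, 3)

Derivation:
step 0: pivot -8 → sign −
step 1: row/col 1 already zero → sign 0
step 2: row/col 2 already zero → sign 0
step 3: row/col 3 already zero → sign 0
signature = (0, 1, 3)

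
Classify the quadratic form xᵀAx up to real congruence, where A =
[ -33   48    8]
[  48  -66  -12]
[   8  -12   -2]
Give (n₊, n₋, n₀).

step 0: pivot -33 → sign −
step 1: pivot 42/11 → sign +
step 2: pivot -2/21 → sign −
signature = (1, 2, 0)

Answer: (1, 2, 0)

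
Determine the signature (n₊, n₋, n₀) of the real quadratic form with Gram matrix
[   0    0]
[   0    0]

Answer: (0, 0, 2)

Derivation:
step 0: row/col 0 already zero → sign 0
step 1: row/col 1 already zero → sign 0
signature = (0, 0, 2)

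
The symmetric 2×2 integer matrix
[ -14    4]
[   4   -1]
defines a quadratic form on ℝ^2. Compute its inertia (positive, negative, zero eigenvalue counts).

step 0: pivot -14 → sign −
step 1: pivot 1/7 → sign +
signature = (1, 1, 0)

Answer: (1, 1, 0)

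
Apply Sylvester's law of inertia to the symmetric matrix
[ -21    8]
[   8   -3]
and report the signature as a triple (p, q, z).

step 0: pivot -21 → sign −
step 1: pivot 1/21 → sign +
signature = (1, 1, 0)

Answer: (1, 1, 0)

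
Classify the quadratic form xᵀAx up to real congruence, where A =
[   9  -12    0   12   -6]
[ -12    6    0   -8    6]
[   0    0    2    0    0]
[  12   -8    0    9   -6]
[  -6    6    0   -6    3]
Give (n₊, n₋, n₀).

step 0: pivot 9 → sign +
step 1: pivot -10 → sign −
step 2: pivot 2 → sign +
step 3: pivot -3/5 → sign −
step 4: pivot -1/3 → sign −
signature = (2, 3, 0)

Answer: (2, 3, 0)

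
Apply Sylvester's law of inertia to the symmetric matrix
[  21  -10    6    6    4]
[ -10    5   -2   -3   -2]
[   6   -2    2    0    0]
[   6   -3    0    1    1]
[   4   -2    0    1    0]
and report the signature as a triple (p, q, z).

Answer: (2, 3, 0)

Derivation:
step 0: pivot 21 → sign +
step 1: pivot 5/21 → sign +
step 2: pivot -14/5 → sign −
step 3: pivot -2/7 → sign −
step 4: pivot -1/2 → sign −
signature = (2, 3, 0)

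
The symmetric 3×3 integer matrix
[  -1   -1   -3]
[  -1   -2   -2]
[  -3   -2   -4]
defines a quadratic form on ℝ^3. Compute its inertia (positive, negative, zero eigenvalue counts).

Answer: (1, 2, 0)

Derivation:
step 0: pivot -1 → sign −
step 1: pivot -1 → sign −
step 2: pivot 6 → sign +
signature = (1, 2, 0)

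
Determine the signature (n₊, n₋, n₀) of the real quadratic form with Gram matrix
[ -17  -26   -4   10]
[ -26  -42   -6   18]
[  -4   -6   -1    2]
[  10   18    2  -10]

Answer: (0, 3, 1)

Derivation:
step 0: pivot -17 → sign −
step 1: pivot -38/17 → sign −
step 2: pivot -1/19 → sign −
step 3: row/col 3 already zero → sign 0
signature = (0, 3, 1)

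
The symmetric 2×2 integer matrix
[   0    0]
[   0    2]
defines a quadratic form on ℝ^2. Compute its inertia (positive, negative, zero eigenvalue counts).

step 0: pivot 2 → sign +
step 1: row/col 1 already zero → sign 0
signature = (1, 0, 1)

Answer: (1, 0, 1)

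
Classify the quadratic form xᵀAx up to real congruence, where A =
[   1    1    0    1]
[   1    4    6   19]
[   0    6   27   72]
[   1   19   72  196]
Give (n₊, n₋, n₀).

step 0: pivot 1 → sign +
step 1: pivot 3 → sign +
step 2: pivot 15 → sign +
step 3: pivot 3/5 → sign +
signature = (4, 0, 0)

Answer: (4, 0, 0)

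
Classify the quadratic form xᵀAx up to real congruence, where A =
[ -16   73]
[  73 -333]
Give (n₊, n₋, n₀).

Answer: (1, 1, 0)

Derivation:
step 0: pivot -16 → sign −
step 1: pivot 1/16 → sign +
signature = (1, 1, 0)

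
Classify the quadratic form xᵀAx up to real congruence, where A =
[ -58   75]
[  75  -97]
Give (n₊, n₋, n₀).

Answer: (0, 2, 0)

Derivation:
step 0: pivot -58 → sign −
step 1: pivot -1/58 → sign −
signature = (0, 2, 0)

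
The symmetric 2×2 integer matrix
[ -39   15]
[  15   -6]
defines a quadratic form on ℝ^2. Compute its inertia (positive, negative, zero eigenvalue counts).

Answer: (0, 2, 0)

Derivation:
step 0: pivot -39 → sign −
step 1: pivot -3/13 → sign −
signature = (0, 2, 0)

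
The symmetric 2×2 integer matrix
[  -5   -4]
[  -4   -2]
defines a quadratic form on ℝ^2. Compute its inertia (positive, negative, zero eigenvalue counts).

step 0: pivot -5 → sign −
step 1: pivot 6/5 → sign +
signature = (1, 1, 0)

Answer: (1, 1, 0)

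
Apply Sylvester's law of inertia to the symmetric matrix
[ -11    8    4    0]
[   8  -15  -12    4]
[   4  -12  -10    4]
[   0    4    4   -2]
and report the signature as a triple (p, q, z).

Answer: (1, 3, 0)

Derivation:
step 0: pivot -11 → sign −
step 1: pivot -101/11 → sign −
step 2: pivot 46/101 → sign +
step 3: pivot -6/23 → sign −
signature = (1, 3, 0)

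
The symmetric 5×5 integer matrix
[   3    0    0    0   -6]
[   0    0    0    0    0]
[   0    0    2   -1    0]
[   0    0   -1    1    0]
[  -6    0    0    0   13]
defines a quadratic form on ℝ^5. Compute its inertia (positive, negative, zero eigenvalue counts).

step 0: pivot 3 → sign +
step 1: pivot 2 → sign +
step 2: pivot 1/2 → sign +
step 3: pivot 1 → sign +
step 4: row/col 4 already zero → sign 0
signature = (4, 0, 1)

Answer: (4, 0, 1)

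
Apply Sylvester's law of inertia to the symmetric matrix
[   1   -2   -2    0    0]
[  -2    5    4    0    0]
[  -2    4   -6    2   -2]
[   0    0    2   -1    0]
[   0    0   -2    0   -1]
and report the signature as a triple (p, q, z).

Answer: (2, 3, 0)

Derivation:
step 0: pivot 1 → sign +
step 1: pivot 1 → sign +
step 2: pivot -10 → sign −
step 3: pivot -3/5 → sign −
step 4: pivot -1/3 → sign −
signature = (2, 3, 0)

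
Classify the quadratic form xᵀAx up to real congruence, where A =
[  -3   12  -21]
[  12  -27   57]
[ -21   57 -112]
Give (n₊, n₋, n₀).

Answer: (2, 1, 0)

Derivation:
step 0: pivot -3 → sign −
step 1: pivot 21 → sign +
step 2: pivot 2/7 → sign +
signature = (2, 1, 0)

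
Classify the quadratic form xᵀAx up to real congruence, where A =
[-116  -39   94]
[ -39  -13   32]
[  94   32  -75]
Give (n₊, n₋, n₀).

Answer: (1, 2, 0)

Derivation:
step 0: pivot -116 → sign −
step 1: pivot 13/116 → sign +
step 2: pivot -3/13 → sign −
signature = (1, 2, 0)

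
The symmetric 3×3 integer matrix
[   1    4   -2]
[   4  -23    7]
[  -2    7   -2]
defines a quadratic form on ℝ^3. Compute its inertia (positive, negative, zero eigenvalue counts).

Answer: (1, 2, 0)

Derivation:
step 0: pivot 1 → sign +
step 1: pivot -39 → sign −
step 2: pivot -3/13 → sign −
signature = (1, 2, 0)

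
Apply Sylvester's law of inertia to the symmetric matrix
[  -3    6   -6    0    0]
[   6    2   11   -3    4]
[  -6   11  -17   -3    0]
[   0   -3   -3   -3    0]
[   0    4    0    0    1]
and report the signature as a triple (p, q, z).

step 0: pivot -3 → sign −
step 1: pivot 14 → sign +
step 2: pivot -71/14 → sign −
step 3: pivot -114/71 → sign −
step 4: pivot 3/19 → sign +
signature = (2, 3, 0)

Answer: (2, 3, 0)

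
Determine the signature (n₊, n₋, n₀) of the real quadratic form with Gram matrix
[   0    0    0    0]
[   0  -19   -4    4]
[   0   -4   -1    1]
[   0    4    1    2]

Answer: (1, 2, 1)

Derivation:
step 0: pivot -19 → sign −
step 1: pivot -3/19 → sign −
step 2: pivot 3 → sign +
step 3: row/col 3 already zero → sign 0
signature = (1, 2, 1)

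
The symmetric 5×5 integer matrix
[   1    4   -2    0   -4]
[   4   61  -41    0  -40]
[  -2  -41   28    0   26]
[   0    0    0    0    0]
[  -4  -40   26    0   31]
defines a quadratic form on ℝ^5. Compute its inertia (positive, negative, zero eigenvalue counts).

step 0: pivot 1 → sign +
step 1: pivot 45 → sign +
step 2: pivot -1/5 → sign −
step 3: pivot 3 → sign +
step 4: row/col 4 already zero → sign 0
signature = (3, 1, 1)

Answer: (3, 1, 1)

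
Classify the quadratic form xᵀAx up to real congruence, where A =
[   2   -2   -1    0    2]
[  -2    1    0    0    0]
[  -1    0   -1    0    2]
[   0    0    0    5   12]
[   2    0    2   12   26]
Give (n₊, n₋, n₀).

Answer: (3, 2, 0)

Derivation:
step 0: pivot 2 → sign +
step 1: pivot -1 → sign −
step 2: pivot -1/2 → sign −
step 3: pivot 5 → sign +
step 4: pivot 6/5 → sign +
signature = (3, 2, 0)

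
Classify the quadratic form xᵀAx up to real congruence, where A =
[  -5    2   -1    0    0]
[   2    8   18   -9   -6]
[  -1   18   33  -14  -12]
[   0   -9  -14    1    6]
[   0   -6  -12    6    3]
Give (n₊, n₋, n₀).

step 0: pivot -5 → sign −
step 1: pivot 44/5 → sign +
step 2: pivot -2 → sign −
step 3: pivot -9/44 → sign −
step 4: pivot -1 → sign −
signature = (1, 4, 0)

Answer: (1, 4, 0)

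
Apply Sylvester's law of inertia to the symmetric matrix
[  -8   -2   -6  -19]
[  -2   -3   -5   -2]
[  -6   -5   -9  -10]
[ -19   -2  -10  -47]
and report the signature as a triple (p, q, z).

Answer: (2, 2, 0)

Derivation:
step 0: pivot -8 → sign −
step 1: pivot -5/2 → sign −
step 2: pivot 2/5 → sign +
step 3: pivot 3/4 → sign +
signature = (2, 2, 0)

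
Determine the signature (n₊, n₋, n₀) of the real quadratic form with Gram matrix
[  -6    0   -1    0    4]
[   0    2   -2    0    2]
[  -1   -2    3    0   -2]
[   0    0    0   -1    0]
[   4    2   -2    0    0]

step 0: pivot -6 → sign −
step 1: pivot 2 → sign +
step 2: pivot 7/6 → sign +
step 3: pivot -1 → sign −
step 4: pivot 2/7 → sign +
signature = (3, 2, 0)

Answer: (3, 2, 0)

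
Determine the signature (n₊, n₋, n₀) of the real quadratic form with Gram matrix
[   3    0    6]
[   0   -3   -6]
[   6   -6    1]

step 0: pivot 3 → sign +
step 1: pivot -3 → sign −
step 2: pivot 1 → sign +
signature = (2, 1, 0)

Answer: (2, 1, 0)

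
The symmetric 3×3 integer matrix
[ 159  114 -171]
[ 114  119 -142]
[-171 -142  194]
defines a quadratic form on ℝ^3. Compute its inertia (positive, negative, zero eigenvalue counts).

Answer: (2, 1, 0)

Derivation:
step 0: pivot 159 → sign +
step 1: pivot 1975/53 → sign +
step 2: pivot -3/1975 → sign −
signature = (2, 1, 0)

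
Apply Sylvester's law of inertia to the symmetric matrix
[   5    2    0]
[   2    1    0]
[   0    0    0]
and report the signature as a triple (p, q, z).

Answer: (2, 0, 1)

Derivation:
step 0: pivot 5 → sign +
step 1: pivot 1/5 → sign +
step 2: row/col 2 already zero → sign 0
signature = (2, 0, 1)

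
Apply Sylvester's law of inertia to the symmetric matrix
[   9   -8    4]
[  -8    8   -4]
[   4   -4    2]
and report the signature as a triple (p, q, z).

step 0: pivot 9 → sign +
step 1: pivot 8/9 → sign +
step 2: row/col 2 already zero → sign 0
signature = (2, 0, 1)

Answer: (2, 0, 1)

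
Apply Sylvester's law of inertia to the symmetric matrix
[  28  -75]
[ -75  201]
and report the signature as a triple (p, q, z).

step 0: pivot 28 → sign +
step 1: pivot 3/28 → sign +
signature = (2, 0, 0)

Answer: (2, 0, 0)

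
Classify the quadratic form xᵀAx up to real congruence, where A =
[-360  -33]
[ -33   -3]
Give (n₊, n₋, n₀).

step 0: pivot -360 → sign −
step 1: pivot 1/40 → sign +
signature = (1, 1, 0)

Answer: (1, 1, 0)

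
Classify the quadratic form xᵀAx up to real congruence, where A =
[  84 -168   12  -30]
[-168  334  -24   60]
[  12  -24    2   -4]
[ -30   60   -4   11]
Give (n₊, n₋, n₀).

step 0: pivot 84 → sign +
step 1: pivot -2 → sign −
step 2: pivot 2/7 → sign +
step 3: row/col 3 already zero → sign 0
signature = (2, 1, 1)

Answer: (2, 1, 1)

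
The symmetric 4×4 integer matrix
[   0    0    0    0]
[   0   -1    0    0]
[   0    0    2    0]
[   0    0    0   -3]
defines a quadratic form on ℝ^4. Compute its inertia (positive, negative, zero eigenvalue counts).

step 0: pivot -1 → sign −
step 1: pivot 2 → sign +
step 2: pivot -3 → sign −
step 3: row/col 3 already zero → sign 0
signature = (1, 2, 1)

Answer: (1, 2, 1)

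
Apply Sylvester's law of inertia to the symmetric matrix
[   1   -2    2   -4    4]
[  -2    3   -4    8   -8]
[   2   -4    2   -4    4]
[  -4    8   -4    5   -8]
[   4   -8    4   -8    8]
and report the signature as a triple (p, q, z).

step 0: pivot 1 → sign +
step 1: pivot -1 → sign −
step 2: pivot -2 → sign −
step 3: pivot -3 → sign −
step 4: row/col 4 already zero → sign 0
signature = (1, 3, 1)

Answer: (1, 3, 1)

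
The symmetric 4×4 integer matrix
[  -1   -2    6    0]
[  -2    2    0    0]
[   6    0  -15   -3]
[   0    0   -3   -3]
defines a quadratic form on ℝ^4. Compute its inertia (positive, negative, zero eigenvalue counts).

Answer: (1, 2, 1)

Derivation:
step 0: pivot -1 → sign −
step 1: pivot 6 → sign +
step 2: pivot -3 → sign −
step 3: row/col 3 already zero → sign 0
signature = (1, 2, 1)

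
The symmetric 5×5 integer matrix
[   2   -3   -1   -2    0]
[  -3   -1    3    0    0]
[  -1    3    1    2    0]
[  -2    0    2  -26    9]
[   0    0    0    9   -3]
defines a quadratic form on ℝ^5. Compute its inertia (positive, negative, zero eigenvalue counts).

Answer: (3, 2, 0)

Derivation:
step 0: pivot 2 → sign +
step 1: pivot -11/2 → sign −
step 2: pivot 10/11 → sign +
step 3: pivot -132/5 → sign −
step 4: pivot 3/44 → sign +
signature = (3, 2, 0)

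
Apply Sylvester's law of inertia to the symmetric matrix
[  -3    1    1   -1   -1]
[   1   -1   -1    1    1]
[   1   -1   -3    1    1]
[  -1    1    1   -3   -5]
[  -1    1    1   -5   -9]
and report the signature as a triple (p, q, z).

Answer: (0, 4, 1)

Derivation:
step 0: pivot -3 → sign −
step 1: pivot -2/3 → sign −
step 2: pivot -2 → sign −
step 3: pivot -2 → sign −
step 4: row/col 4 already zero → sign 0
signature = (0, 4, 1)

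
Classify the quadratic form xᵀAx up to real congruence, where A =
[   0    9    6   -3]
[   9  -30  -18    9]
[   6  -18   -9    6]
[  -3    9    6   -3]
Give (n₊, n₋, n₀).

step 0: pivot -30 → sign −
step 1: pivot 27/10 → sign +
step 2: pivot 5/3 → sign +
step 3: pivot -3/5 → sign −
signature = (2, 2, 0)

Answer: (2, 2, 0)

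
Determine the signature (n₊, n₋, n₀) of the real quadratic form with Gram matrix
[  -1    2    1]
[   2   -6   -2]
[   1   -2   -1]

step 0: pivot -1 → sign −
step 1: pivot -2 → sign −
step 2: row/col 2 already zero → sign 0
signature = (0, 2, 1)

Answer: (0, 2, 1)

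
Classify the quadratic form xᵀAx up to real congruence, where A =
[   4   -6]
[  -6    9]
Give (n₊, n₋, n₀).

step 0: pivot 4 → sign +
step 1: row/col 1 already zero → sign 0
signature = (1, 0, 1)

Answer: (1, 0, 1)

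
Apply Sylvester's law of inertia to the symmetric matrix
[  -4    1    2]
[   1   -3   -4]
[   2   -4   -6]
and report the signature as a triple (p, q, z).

Answer: (0, 3, 0)

Derivation:
step 0: pivot -4 → sign −
step 1: pivot -11/4 → sign −
step 2: pivot -6/11 → sign −
signature = (0, 3, 0)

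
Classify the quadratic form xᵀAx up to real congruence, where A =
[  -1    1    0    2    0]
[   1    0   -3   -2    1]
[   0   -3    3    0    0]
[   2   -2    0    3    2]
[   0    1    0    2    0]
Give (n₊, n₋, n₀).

Answer: (2, 3, 0)

Derivation:
step 0: pivot -1 → sign −
step 1: pivot 1 → sign +
step 2: pivot -6 → sign −
step 3: pivot 7 → sign +
step 4: pivot -1/14 → sign −
signature = (2, 3, 0)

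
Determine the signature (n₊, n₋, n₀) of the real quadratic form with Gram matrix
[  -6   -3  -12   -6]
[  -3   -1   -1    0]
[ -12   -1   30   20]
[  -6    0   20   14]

step 0: pivot -6 → sign −
step 1: pivot 1/2 → sign +
step 2: pivot 4 → sign +
step 3: pivot 1 → sign +
signature = (3, 1, 0)

Answer: (3, 1, 0)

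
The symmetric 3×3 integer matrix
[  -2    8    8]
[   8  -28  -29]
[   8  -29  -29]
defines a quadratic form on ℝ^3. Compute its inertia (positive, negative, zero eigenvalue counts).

step 0: pivot -2 → sign −
step 1: pivot 4 → sign +
step 2: pivot 3/4 → sign +
signature = (2, 1, 0)

Answer: (2, 1, 0)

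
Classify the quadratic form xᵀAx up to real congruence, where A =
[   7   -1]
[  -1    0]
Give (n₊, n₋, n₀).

Answer: (1, 1, 0)

Derivation:
step 0: pivot 7 → sign +
step 1: pivot -1/7 → sign −
signature = (1, 1, 0)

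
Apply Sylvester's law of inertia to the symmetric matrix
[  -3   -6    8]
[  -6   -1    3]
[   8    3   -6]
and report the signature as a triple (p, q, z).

Answer: (1, 2, 0)

Derivation:
step 0: pivot -3 → sign −
step 1: pivot 11 → sign +
step 2: pivot -1/33 → sign −
signature = (1, 2, 0)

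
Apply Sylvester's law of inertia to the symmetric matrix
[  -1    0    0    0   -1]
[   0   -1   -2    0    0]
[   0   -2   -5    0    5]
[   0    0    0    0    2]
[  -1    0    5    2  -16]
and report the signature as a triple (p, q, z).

Answer: (1, 4, 0)

Derivation:
step 0: pivot -1 → sign −
step 1: pivot -1 → sign −
step 2: pivot -1 → sign −
step 3: pivot 10 → sign +
step 4: pivot -2/5 → sign −
signature = (1, 4, 0)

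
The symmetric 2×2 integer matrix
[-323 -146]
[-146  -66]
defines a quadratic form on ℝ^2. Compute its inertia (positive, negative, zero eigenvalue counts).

step 0: pivot -323 → sign −
step 1: pivot -2/323 → sign −
signature = (0, 2, 0)

Answer: (0, 2, 0)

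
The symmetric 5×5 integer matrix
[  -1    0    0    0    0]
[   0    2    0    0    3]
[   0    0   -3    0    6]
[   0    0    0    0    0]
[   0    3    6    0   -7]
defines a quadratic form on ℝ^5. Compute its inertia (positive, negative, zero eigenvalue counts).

step 0: pivot -1 → sign −
step 1: pivot 2 → sign +
step 2: pivot -3 → sign −
step 3: pivot 1/2 → sign +
step 4: row/col 4 already zero → sign 0
signature = (2, 2, 1)

Answer: (2, 2, 1)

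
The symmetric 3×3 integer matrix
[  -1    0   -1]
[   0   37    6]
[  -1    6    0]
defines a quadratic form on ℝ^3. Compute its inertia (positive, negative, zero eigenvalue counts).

step 0: pivot -1 → sign −
step 1: pivot 37 → sign +
step 2: pivot 1/37 → sign +
signature = (2, 1, 0)

Answer: (2, 1, 0)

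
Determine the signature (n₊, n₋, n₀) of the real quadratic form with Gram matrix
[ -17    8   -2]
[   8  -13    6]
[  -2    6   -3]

Answer: (1, 2, 0)

Derivation:
step 0: pivot -17 → sign −
step 1: pivot -157/17 → sign −
step 2: pivot 1/157 → sign +
signature = (1, 2, 0)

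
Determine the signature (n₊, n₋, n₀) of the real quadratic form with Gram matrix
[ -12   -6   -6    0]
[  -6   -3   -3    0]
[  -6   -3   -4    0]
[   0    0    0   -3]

step 0: pivot -12 → sign −
step 1: pivot -1 → sign −
step 2: pivot -3 → sign −
step 3: row/col 3 already zero → sign 0
signature = (0, 3, 1)

Answer: (0, 3, 1)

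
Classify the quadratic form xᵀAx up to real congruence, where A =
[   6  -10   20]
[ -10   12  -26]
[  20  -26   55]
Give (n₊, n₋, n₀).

Answer: (1, 2, 0)

Derivation:
step 0: pivot 6 → sign +
step 1: pivot -14/3 → sign −
step 2: pivot -1/7 → sign −
signature = (1, 2, 0)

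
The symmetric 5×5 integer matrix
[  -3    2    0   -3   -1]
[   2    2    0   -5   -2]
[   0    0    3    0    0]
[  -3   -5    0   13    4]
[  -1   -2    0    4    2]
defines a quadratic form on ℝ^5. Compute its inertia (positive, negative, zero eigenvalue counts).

Answer: (3, 2, 0)

Derivation:
step 0: pivot -3 → sign −
step 1: pivot 10/3 → sign +
step 2: pivot 3 → sign +
step 3: pivot 13/10 → sign +
step 4: pivot -1/13 → sign −
signature = (3, 2, 0)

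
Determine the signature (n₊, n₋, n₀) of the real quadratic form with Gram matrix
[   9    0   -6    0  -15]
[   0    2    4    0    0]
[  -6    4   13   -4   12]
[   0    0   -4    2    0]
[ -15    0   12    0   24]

Answer: (3, 2, 0)

Derivation:
step 0: pivot 9 → sign +
step 1: pivot 2 → sign +
step 2: pivot 1 → sign +
step 3: pivot -14 → sign −
step 4: pivot -3/7 → sign −
signature = (3, 2, 0)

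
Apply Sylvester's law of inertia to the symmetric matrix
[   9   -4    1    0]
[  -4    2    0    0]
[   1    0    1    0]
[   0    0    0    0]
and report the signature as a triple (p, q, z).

Answer: (2, 0, 2)

Derivation:
step 0: pivot 9 → sign +
step 1: pivot 2/9 → sign +
step 2: row/col 2 already zero → sign 0
step 3: row/col 3 already zero → sign 0
signature = (2, 0, 2)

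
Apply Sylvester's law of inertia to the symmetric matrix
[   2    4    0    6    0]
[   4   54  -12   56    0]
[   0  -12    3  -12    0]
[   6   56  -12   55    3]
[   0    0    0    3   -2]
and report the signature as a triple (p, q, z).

Answer: (3, 2, 0)

Derivation:
step 0: pivot 2 → sign +
step 1: pivot 46 → sign +
step 2: pivot -3/23 → sign −
step 3: pivot -3 → sign −
step 4: pivot 1 → sign +
signature = (3, 2, 0)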